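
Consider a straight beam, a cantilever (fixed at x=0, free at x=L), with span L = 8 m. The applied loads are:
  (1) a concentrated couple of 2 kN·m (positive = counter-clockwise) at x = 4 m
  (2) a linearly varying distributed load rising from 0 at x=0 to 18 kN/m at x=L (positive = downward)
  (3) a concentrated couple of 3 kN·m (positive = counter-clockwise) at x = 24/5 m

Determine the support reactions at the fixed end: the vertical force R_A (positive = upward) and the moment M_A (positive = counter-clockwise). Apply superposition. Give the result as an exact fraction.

R_A = 72 kN, M_A = 379 kN·m

Load 1 — applied couple M₀=2 kN·m at a=4 m (b=L-a=4):
  R_A = 0 kN
  M_A = -M₀ = -2 kN·m
Load 2 — triangular load w₀=18 kN/m (0→w₀ over full span):
  R_A = w₀L/2 = 18·8/2 = 72 kN
  M_A = w₀L²/3 = 18·8²/3 = 384 kN·m
Load 3 — applied couple M₀=3 kN·m at a=24/5 m (b=L-a=16/5):
  R_A = 0 kN
  M_A = -M₀ = -3 kN·m
Superposition: R_A = 72 kN, M_A = 379 kN·m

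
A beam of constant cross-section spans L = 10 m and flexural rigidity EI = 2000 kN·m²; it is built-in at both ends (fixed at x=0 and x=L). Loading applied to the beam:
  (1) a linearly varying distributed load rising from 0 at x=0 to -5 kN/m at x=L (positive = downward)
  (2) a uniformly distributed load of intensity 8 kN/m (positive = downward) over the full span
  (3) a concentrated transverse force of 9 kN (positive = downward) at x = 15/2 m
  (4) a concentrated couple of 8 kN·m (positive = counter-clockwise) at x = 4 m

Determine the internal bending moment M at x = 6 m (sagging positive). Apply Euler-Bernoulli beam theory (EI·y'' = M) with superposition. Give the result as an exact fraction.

M(6) = 84683/4000 kN·m

Load 1 — triangular load w₀=-5 kN/m (0→w₀ over full span):
  M_1 = 3w₀Lx/20 - w₀L²/30 - w₀x³/(6L) = 3·(-5)·10·6/20 - (-5)·10²/30 - (-5)·6³/(6·10) = -31/3 kN·m
Load 2 — uniform load w=8 kN/m over full span:
  M_2 = wLx/2 - wL²/12 - wx²/2 = 8·10·6/2 - 8·10²/12 - 8·6²/2 = 88/3 kN·m
Load 3 — point force P=9 kN at a=15/2 m (b=L-a=5/2):
  M_3 = Pb²(3a+b)x/L³ - Pab²/L²  [x≤a] = 9·(5/2)²·(3·(15/2)+(5/2))·6/10³ - 9·(15/2)·(5/2)²/10² = 135/32 kN·m
Load 4 — applied couple M₀=8 kN·m at a=4 m (b=L-a=6):
  M_4 = R_Ax - M_A - M₀  [x>a] with R_A=144/125, M_A=24/25 = (144/125)·6 - (24/25) - 8 = -256/125 kN·m
Superposition: M = Σ M_i = 84683/4000 kN·m ≈ 21.170750 kN·m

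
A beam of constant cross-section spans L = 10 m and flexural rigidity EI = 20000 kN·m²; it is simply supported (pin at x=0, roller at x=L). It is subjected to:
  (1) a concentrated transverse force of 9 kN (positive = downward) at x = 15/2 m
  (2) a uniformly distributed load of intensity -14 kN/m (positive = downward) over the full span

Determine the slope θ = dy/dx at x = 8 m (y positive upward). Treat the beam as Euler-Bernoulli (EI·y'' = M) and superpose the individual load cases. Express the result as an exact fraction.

Load 1 — point force P=9 kN at a=15/2 m (b=L-a=5/2):
  θ_1 = -Pa(2L²-6Lx+3x²+a²)/(6LEI)  [x>a] = -9·(15/2)·(2·10²-6·10·8+3·8²+(15/2)²)/(6·10·20000) = 1143/640000 rad
Load 2 — uniform load w=-14 kN/m over full span:
  θ_2 = -w(L³-6Lx²+4x³)/(24EI) = -(-14)·(10³-6·10·8²+4·8³)/(24·20000) = -231/10000 rad
Superposition: θ = Σ θ_i = -13641/640000 rad ≈ -0.021314 rad

θ(8) = -13641/640000 rad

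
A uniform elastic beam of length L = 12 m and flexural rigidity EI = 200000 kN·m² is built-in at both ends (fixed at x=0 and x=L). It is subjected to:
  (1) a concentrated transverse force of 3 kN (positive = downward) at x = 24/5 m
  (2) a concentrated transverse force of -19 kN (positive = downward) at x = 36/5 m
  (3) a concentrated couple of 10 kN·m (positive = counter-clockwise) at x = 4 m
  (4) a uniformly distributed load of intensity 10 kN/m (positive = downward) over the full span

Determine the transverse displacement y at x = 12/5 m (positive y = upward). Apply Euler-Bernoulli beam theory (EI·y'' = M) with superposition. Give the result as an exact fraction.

Load 1 — point force P=3 kN at a=24/5 m (b=L-a=36/5):
  y_1 = -Pb²x²(3aL-(3a+b)x)/(6L³EI)  [x≤a] = -3·(36/5)²·(12/5)²·(3·(24/5)·12-(3·(24/5)+(36/5))·(12/5))/(6·12³·200000) = -5103/97656250 m
Load 2 — point force P=-19 kN at a=36/5 m (b=L-a=24/5):
  y_2 = -Pb²x²(3aL-(3a+b)x)/(6L³EI)  [x≤a] = -(-19)·(24/5)²·(12/5)²·(3·(36/5)·12-(3·(36/5)+(24/5))·(12/5))/(6·12³·200000) = 11628/48828125 m
Load 3 — applied couple M₀=10 kN·m at a=4 m (b=L-a=8):
  y_3 = (R_Ax³/6 - M_Ax²/2)/EI  [x≤a] with R_A=10/9, M_A=0 = ((10/9)·(12/5)³/6 - 0·(12/5)²/2)/200000 = 1/78125 m
Load 4 — uniform load w=10 kN/m over full span:
  y_4 = -wx²(L-x)²/(24EI) = -10·(12/5)²·(12-(12/5))²/(24·200000) = -432/390625 m
Superposition: y = Σ y_i = -88597/97656250 m ≈ -0.000907 m

y(12/5) = -88597/97656250 m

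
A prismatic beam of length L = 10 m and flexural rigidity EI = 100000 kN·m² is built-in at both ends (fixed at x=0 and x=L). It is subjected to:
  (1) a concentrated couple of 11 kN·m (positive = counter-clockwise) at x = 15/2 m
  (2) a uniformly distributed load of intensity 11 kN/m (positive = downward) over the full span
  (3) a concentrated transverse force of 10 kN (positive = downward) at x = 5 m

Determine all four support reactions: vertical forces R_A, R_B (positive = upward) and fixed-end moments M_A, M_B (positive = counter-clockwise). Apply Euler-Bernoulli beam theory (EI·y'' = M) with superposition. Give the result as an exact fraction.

Load 1 — applied couple M₀=11 kN·m at a=15/2 m (b=L-a=5/2):
  R_A = 6M₀ab/L³ = 6·11·(15/2)·(5/2)/10³ = 99/80 kN
  M_A = M₀b(2a-b)/L² = 11·(5/2)·(2·(15/2)-(5/2))/10² = 55/16 kN·m
  R_B = -6M₀ab/L³ = -6·11·(15/2)·(5/2)/10³ = -99/80 kN
  M_B = M₀a(2b-a)/L² = 11·(15/2)·(2·(5/2)-(15/2))/10² = -33/16 kN·m
Load 2 — uniform load w=11 kN/m over full span:
  R_A = wL/2 = 11·10/2 = 55 kN
  M_A = wL²/12 = 11·10²/12 = 275/3 kN·m
  R_B = wL/2 = 11·10/2 = 55 kN
  M_B = -wL²/12 = -11·10²/12 = -275/3 kN·m
Load 3 — point force P=10 kN at a=5 m (b=L-a=5):
  R_A = Pb²(3a+b)/L³ = 10·5²·(3·5+5)/10³ = 5 kN
  M_A = Pab²/L² = 10·5·5²/10² = 25/2 kN·m
  R_B = Pa²(a+3b)/L³ = 10·5²·(5+3·5)/10³ = 5 kN
  M_B = -Pa²b/L² = -10·5²·5/10² = -25/2 kN·m
Superposition: R_A = 4899/80 kN, M_A = 5165/48 kN·m, R_B = 4701/80 kN, M_B = -5099/48 kN·m

R_A = 4899/80 kN, M_A = 5165/48 kN·m, R_B = 4701/80 kN, M_B = -5099/48 kN·m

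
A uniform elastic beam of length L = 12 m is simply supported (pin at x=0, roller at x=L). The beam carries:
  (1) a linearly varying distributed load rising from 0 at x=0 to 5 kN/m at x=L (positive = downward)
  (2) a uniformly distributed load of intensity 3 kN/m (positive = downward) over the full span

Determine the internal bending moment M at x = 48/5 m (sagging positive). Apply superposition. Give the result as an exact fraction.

M(48/5) = 1728/25 kN·m

Load 1 — triangular load w₀=5 kN/m (0→w₀ over full span):
  M_1 = w₀Lx/6 - w₀x³/(6L) = 5·12·(48/5)/6 - 5·(48/5)³/(6·12) = 864/25 kN·m
Load 2 — uniform load w=3 kN/m over full span:
  M_2 = wx(L-x)/2 = 3·(48/5)·(12-(48/5))/2 = 864/25 kN·m
Superposition: M = Σ M_i = 1728/25 kN·m ≈ 69.120000 kN·m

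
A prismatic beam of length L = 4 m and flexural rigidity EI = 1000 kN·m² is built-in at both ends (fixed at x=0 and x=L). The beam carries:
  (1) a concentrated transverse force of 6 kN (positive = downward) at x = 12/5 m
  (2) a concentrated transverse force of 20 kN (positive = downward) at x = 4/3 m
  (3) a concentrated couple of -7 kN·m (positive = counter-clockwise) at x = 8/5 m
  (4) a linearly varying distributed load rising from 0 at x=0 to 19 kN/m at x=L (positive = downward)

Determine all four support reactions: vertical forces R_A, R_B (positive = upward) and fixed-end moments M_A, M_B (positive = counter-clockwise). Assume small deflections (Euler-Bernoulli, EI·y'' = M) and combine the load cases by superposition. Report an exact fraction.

Load 1 — point force P=6 kN at a=12/5 m (b=L-a=8/5):
  R_A = Pb²(3a+b)/L³ = 6·(8/5)²·(3·(12/5)+(8/5))/4³ = 264/125 kN
  M_A = Pab²/L² = 6·(12/5)·(8/5)²/4² = 288/125 kN·m
  R_B = Pa²(a+3b)/L³ = 6·(12/5)²·((12/5)+3·(8/5))/4³ = 486/125 kN
  M_B = -Pa²b/L² = -6·(12/5)²·(8/5)/4² = -432/125 kN·m
Load 2 — point force P=20 kN at a=4/3 m (b=L-a=8/3):
  R_A = Pb²(3a+b)/L³ = 20·(8/3)²·(3·(4/3)+(8/3))/4³ = 400/27 kN
  M_A = Pab²/L² = 20·(4/3)·(8/3)²/4² = 320/27 kN·m
  R_B = Pa²(a+3b)/L³ = 20·(4/3)²·((4/3)+3·(8/3))/4³ = 140/27 kN
  M_B = -Pa²b/L² = -20·(4/3)²·(8/3)/4² = -160/27 kN·m
Load 3 — applied couple M₀=-7 kN·m at a=8/5 m (b=L-a=12/5):
  R_A = 6M₀ab/L³ = 6·(-7)·(8/5)·(12/5)/4³ = -63/25 kN
  M_A = M₀b(2a-b)/L² = (-7)·(12/5)·(2·(8/5)-(12/5))/4² = -21/25 kN·m
  R_B = -6M₀ab/L³ = -6·(-7)·(8/5)·(12/5)/4³ = 63/25 kN
  M_B = M₀a(2b-a)/L² = (-7)·(8/5)·(2·(12/5)-(8/5))/4² = -56/25 kN·m
Load 4 — triangular load w₀=19 kN/m (0→w₀ over full span):
  R_A = 3w₀L/20 = 3·19·4/20 = 57/5 kN
  M_A = w₀L²/30 = 19·4²/30 = 152/15 kN·m
  R_B = 7w₀L/20 = 7·19·4/20 = 133/5 kN
  M_B = -w₀L²/20 = -19·4²/20 = -76/5 kN·m
Superposition: R_A = 87098/3375 kN, M_A = 79141/3375 kN·m, R_B = 128902/3375 kN, M_B = -90524/3375 kN·m

R_A = 87098/3375 kN, M_A = 79141/3375 kN·m, R_B = 128902/3375 kN, M_B = -90524/3375 kN·m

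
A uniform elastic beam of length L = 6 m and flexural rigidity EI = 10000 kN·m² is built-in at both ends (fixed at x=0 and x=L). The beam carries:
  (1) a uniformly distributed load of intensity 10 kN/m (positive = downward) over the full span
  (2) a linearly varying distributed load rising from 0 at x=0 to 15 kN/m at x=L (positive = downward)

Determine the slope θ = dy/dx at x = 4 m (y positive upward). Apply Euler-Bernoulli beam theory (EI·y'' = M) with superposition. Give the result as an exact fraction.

Load 1 — uniform load w=10 kN/m over full span:
  θ_1 = -wx(L-x)(L-2x)/(12EI) = -10·4·(6-4)·(6-2·4)/(12·10000) = 1/750 rad
Load 2 — triangular load w₀=15 kN/m (0→w₀ over full span):
  θ_2 = -w₀(2x(L-x)(L-2x)(x+2L)+x²(L-x)²)/(120LEI) = -15·(2·4·(6-4)·(6-2·4)·(4+2·6)+4²·(6-4)²)/(120·6·10000) = 7/7500 rad
Superposition: θ = Σ θ_i = 17/7500 rad ≈ 0.002267 rad

θ(4) = 17/7500 rad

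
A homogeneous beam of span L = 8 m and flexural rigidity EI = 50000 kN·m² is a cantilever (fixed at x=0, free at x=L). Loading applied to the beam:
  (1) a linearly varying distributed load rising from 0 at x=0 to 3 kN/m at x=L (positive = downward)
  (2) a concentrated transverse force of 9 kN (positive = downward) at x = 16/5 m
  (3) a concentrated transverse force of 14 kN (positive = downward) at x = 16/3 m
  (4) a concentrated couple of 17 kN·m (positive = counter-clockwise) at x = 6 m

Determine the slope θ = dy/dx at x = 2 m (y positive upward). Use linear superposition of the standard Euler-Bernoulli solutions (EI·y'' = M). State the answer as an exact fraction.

θ(2) = -13871/3000000 rad

Load 1 — triangular load w₀=3 kN/m (0→w₀ over full span):
  θ_1 = (w₀Lx²/4-w₀L²x/3-w₀x⁴/(24L))/EI = (3·8·2²/4-3·8²·2/3-3·2⁴/(24·8))/50000 = -417/200000 rad
Load 2 — point force P=9 kN at a=16/5 m (b=L-a=24/5):
  θ_2 = -Px(2a-x)/(2EI)  [x≤a] = -9·2·(2·(16/5)-2)/(2·50000) = -99/125000 rad
Load 3 — point force P=14 kN at a=16/3 m (b=L-a=8/3):
  θ_3 = -Px(2a-x)/(2EI)  [x≤a] = -14·2·(2·(16/3)-2)/(2·50000) = -91/37500 rad
Load 4 — applied couple M₀=17 kN·m at a=6 m (b=L-a=2):
  θ_4 = M₀x/EI  [x≤a] = 17·2/50000 = 17/25000 rad
Superposition: θ = Σ θ_i = -13871/3000000 rad ≈ -0.004624 rad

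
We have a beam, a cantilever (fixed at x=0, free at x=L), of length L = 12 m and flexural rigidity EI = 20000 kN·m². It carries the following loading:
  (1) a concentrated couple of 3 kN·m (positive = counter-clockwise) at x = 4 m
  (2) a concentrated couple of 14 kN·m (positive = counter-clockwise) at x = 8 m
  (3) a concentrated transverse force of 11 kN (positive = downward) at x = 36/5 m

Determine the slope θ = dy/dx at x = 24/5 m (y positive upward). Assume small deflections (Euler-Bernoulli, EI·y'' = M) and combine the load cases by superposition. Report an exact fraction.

θ(24/5) = -1089/125000 rad

Load 1 — applied couple M₀=3 kN·m at a=4 m (b=L-a=8):
  θ_1 = M₀a/EI  [x>a] = 3·4/20000 = 3/5000 rad
Load 2 — applied couple M₀=14 kN·m at a=8 m (b=L-a=4):
  θ_2 = M₀x/EI  [x≤a] = 14·(24/5)/20000 = 21/6250 rad
Load 3 — point force P=11 kN at a=36/5 m (b=L-a=24/5):
  θ_3 = -Px(2a-x)/(2EI)  [x≤a] = -11·(24/5)·(2·(36/5)-(24/5))/(2·20000) = -198/15625 rad
Superposition: θ = Σ θ_i = -1089/125000 rad ≈ -0.008712 rad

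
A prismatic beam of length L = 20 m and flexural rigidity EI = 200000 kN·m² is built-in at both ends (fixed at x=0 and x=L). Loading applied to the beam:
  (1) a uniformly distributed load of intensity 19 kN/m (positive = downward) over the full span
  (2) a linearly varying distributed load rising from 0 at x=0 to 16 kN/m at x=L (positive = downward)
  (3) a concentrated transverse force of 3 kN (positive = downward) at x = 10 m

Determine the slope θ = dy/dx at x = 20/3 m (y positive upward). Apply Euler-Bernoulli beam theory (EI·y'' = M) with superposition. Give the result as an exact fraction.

Load 1 — uniform load w=19 kN/m over full span:
  θ_1 = -wx(L-x)(L-2x)/(12EI) = -19·(20/3)·(20-(20/3))·(20-2·(20/3))/(12·200000) = -19/4050 rad
Load 2 — triangular load w₀=16 kN/m (0→w₀ over full span):
  θ_2 = -w₀(2x(L-x)(L-2x)(x+2L)+x²(L-x)²)/(120LEI) = -16·(2·(20/3)·(20-(20/3))·(20-2·(20/3))·((20/3)+2·20)+(20/3)²·(20-(20/3))²)/(120·20·200000) = -64/30375 rad
Load 3 — point force P=3 kN at a=10 m (b=L-a=10):
  θ_3 = -Pb²x(2aL-(3a+b)x)/(2L³EI)  [x≤a] = -3·10²·(20/3)·(2·10·20-(3·10+10)·(20/3))/(2·20³·200000) = -1/12000 rad
Superposition: θ = Σ θ_i = -6689/972000 rad ≈ -0.006882 rad

θ(20/3) = -6689/972000 rad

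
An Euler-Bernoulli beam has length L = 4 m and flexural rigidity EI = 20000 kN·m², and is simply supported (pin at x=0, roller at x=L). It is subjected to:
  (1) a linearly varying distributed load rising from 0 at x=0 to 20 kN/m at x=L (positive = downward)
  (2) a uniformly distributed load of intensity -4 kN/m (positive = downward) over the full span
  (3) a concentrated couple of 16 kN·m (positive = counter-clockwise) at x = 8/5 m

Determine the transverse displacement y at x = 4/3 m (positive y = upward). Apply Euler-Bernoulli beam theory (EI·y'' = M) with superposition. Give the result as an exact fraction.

Load 1 — triangular load w₀=20 kN/m (0→w₀ over full span):
  y_1 = -w₀x(7L⁴-10L²x²+3x⁴)/(360LEI) = -20·(4/3)·(7·4⁴-10·4²·(4/3)²+3·(4/3)⁴)/(360·4·20000) = -128/91125 m
Load 2 — uniform load w=-4 kN/m over full span:
  y_2 = -wx(L³-2Lx²+x³)/(24EI) = -(-4)·(4/3)·(4³-2·4·(4/3)²+(4/3)³)/(24·20000) = 88/151875 m
Load 3 — applied couple M₀=16 kN·m at a=8/5 m (b=L-a=12/5):
  y_3 = (M₀x³/(6L)+C₁x)/EI  [x≤a] with C₁=M₀(3b²-L²)/(6L)=64/75 = (16·(4/3)³/(6·4)+(64/75)·(4/3))/20000 = 172/1265625 m
Superposition: y = Σ y_i = -7852/11390625 m ≈ -0.000689 m

y(4/3) = -7852/11390625 m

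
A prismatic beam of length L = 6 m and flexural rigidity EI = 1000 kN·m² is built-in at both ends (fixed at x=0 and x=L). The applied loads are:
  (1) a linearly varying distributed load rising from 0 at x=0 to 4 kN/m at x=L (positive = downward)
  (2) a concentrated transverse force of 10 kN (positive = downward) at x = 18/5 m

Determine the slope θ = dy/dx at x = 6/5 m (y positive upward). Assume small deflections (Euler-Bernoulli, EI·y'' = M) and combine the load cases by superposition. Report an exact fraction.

Load 1 — triangular load w₀=4 kN/m (0→w₀ over full span):
  θ_1 = -w₀(2x(L-x)(L-2x)(x+2L)+x²(L-x)²)/(120LEI) = -4·(2·(6/5)·(6-(6/5))·(6-2·(6/5))·((6/5)+2·6)+(6/5)²·(6-(6/5))²)/(120·6·1000) = -252/78125 rad
Load 2 — point force P=10 kN at a=18/5 m (b=L-a=12/5):
  θ_2 = -Pb²x(2aL-(3a+b)x)/(2L³EI)  [x≤a] = -10·(12/5)²·(6/5)·(2·(18/5)·6-(3·(18/5)+(12/5))·(6/5))/(2·6³·1000) = -342/78125 rad
Superposition: θ = Σ θ_i = -594/78125 rad ≈ -0.007603 rad

θ(6/5) = -594/78125 rad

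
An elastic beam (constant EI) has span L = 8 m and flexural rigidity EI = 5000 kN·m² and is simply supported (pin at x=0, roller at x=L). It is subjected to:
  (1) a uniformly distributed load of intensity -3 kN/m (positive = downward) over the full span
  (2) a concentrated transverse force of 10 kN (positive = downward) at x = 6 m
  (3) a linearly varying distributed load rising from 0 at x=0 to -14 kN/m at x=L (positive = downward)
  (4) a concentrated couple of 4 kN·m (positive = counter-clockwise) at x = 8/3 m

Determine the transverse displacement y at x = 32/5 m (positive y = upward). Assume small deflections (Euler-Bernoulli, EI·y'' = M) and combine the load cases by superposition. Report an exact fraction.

Load 1 — uniform load w=-3 kN/m over full span:
  y_1 = -wx(L³-2Lx²+x³)/(24EI) = -(-3)·(32/5)·(8³-2·8·(32/5)²+(32/5)³)/(24·5000) = 7424/390625 m
Load 2 — point force P=10 kN at a=6 m (b=L-a=2):
  y_2 = -Pa(L-x)(2Lx-a²-x²)/(6LEI)  [x>a] = -10·6·(8-(32/5))·(2·8·(32/5)-6²-(32/5)²)/(6·8·5000) = -159/15625 m
Load 3 — triangular load w₀=-14 kN/m (0→w₀ over full span):
  y_3 = -w₀x(7L⁴-10L²x²+3x⁴)/(360LEI) = -(-14)·(32/5)·(7·8⁴-10·8²·(32/5)²+3·(32/5)⁴)/(360·8·5000) = 455168/9765625 m
Load 4 — applied couple M₀=4 kN·m at a=8/3 m (b=L-a=16/3):
  y_4 = (M₀x³/(6L)-M₀(x-a)²/2+C₁x)/EI  [x>a] with C₁=M₀(3b²-L²)/(6L)=16/9 = (4·(32/5)³/(6·8)-4·((32/5)-(8/3))²/2+(16/9)·(32/5))/5000 = 752/703125 m
Superposition: y = Σ y_i = 4966537/87890625 m ≈ 0.056508 m

y(32/5) = 4966537/87890625 m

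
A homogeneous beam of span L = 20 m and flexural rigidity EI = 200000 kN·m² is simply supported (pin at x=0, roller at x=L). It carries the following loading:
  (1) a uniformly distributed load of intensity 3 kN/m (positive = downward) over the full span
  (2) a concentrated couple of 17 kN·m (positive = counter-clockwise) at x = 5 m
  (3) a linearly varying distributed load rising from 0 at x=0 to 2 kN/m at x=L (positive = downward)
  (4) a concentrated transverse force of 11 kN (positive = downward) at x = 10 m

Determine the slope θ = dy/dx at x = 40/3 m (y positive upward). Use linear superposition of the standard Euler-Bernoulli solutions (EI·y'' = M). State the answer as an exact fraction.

θ(40/3) = 294283/77760000 rad

Load 1 — uniform load w=3 kN/m over full span:
  θ_1 = -w(L³-6Lx²+4x³)/(24EI) = -3·(20³-6·20·(40/3)²+4·(40/3)³)/(24·200000) = 13/5400 rad
Load 2 — applied couple M₀=17 kN·m at a=5 m (b=L-a=15):
  θ_2 = (M₀x²/(2L)-M₀(x-a)+C₁)/EI  [x>a] with C₁=M₀(3b²-L²)/(6L)=935/24 = (17·(40/3)²/(2·20)-17·((40/3)-5)+(935/24))/200000 = -391/2880000 rad
Load 3 — triangular load w₀=2 kN/m (0→w₀ over full span):
  θ_3 = -w₀(7L⁴-30L²x²+15x⁴)/(360LEI) = -2·(7·20⁴-30·20²·(40/3)²+15·(40/3)⁴)/(360·20·200000) = 91/121500 rad
Load 4 — point force P=11 kN at a=10 m (b=L-a=10):
  θ_4 = -Pa(2L²-6Lx+3x²+a²)/(6LEI)  [x>a] = -11·10·(2·20²-6·20·(40/3)+3·(40/3)²+10²)/(6·20·200000) = 11/14400 rad
Superposition: θ = Σ θ_i = 294283/77760000 rad ≈ 0.003785 rad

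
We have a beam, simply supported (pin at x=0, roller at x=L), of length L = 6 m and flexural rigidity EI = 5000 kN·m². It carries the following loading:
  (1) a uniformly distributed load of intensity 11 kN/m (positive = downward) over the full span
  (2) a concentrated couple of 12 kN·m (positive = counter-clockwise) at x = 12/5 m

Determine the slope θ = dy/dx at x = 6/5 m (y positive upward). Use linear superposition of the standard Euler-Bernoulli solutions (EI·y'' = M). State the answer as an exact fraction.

θ(6/5) = -9501/625000 rad

Load 1 — uniform load w=11 kN/m over full span:
  θ_1 = -w(L³-6Lx²+4x³)/(24EI) = -11·(6³-6·6·(6/5)²+4·(6/5)³)/(24·5000) = -9801/625000 rad
Load 2 — applied couple M₀=12 kN·m at a=12/5 m (b=L-a=18/5):
  θ_2 = (M₀x²/(2L)+C₁)/EI  [x≤a] with C₁=M₀(3b²-L²)/(6L)=24/25 = (12·(6/5)²/(2·6)+(24/25))/5000 = 3/6250 rad
Superposition: θ = Σ θ_i = -9501/625000 rad ≈ -0.015202 rad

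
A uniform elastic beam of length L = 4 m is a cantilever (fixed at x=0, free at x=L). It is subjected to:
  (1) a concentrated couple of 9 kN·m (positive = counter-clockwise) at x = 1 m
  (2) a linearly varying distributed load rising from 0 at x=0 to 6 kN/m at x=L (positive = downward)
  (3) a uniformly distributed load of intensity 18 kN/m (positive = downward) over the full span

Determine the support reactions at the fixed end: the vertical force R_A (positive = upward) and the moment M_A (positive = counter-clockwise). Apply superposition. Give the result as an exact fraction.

Load 1 — applied couple M₀=9 kN·m at a=1 m (b=L-a=3):
  R_A = 0 kN
  M_A = -M₀ = -9 kN·m
Load 2 — triangular load w₀=6 kN/m (0→w₀ over full span):
  R_A = w₀L/2 = 6·4/2 = 12 kN
  M_A = w₀L²/3 = 6·4²/3 = 32 kN·m
Load 3 — uniform load w=18 kN/m over full span:
  R_A = wL = 18·4 = 72 kN
  M_A = wL²/2 = 18·4²/2 = 144 kN·m
Superposition: R_A = 84 kN, M_A = 167 kN·m

R_A = 84 kN, M_A = 167 kN·m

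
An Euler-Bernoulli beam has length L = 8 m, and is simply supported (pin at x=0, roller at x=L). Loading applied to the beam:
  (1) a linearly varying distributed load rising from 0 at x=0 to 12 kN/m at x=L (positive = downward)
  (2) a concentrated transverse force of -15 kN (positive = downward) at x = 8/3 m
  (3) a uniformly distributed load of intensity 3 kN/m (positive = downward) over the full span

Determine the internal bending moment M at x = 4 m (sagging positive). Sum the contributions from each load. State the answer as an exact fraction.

M(4) = 52 kN·m

Load 1 — triangular load w₀=12 kN/m (0→w₀ over full span):
  M_1 = w₀Lx/6 - w₀x³/(6L) = 12·8·4/6 - 12·4³/(6·8) = 48 kN·m
Load 2 — point force P=-15 kN at a=8/3 m (b=L-a=16/3):
  M_2 = Pa(L-x)/L  [x>a] = (-15)·(8/3)·(8-4)/8 = -20 kN·m
Load 3 — uniform load w=3 kN/m over full span:
  M_3 = wx(L-x)/2 = 3·4·(8-4)/2 = 24 kN·m
Superposition: M = Σ M_i = 52 kN·m ≈ 52.000000 kN·m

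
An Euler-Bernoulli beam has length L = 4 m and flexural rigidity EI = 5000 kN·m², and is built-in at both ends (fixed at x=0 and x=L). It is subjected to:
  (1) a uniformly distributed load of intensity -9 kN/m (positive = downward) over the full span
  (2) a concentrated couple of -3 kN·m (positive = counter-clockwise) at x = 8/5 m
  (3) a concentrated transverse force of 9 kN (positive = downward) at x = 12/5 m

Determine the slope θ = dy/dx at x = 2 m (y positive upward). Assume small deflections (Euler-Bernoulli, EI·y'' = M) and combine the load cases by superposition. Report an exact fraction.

Load 1 — uniform load w=-9 kN/m over full span:
  θ_1 = -wx(L-x)(L-2x)/(12EI) = -(-9)·2·(4-2)·(4-2·2)/(12·5000) = 0 rad
Load 2 — applied couple M₀=-3 kN·m at a=8/5 m (b=L-a=12/5):
  θ_2 = (R_Ax²/2 - M_Ax - M₀(x-a))/EI  [x>a] with R_A=-27/25, M_A=-9/25 = ((-27/25)·2²/2 - (-9/25)·2 - (-3)·(2-(8/5)))/5000 = -3/62500 rad
Load 3 — point force P=9 kN at a=12/5 m (b=L-a=8/5):
  θ_3 = -Pb²x(2aL-(3a+b)x)/(2L³EI)  [x≤a] = -9·(8/5)²·2·(2·(12/5)·4-(3·(12/5)+(8/5))·2)/(2·4³·5000) = -9/78125 rad
Superposition: θ = Σ θ_i = -51/312500 rad ≈ -0.000163 rad

θ(2) = -51/312500 rad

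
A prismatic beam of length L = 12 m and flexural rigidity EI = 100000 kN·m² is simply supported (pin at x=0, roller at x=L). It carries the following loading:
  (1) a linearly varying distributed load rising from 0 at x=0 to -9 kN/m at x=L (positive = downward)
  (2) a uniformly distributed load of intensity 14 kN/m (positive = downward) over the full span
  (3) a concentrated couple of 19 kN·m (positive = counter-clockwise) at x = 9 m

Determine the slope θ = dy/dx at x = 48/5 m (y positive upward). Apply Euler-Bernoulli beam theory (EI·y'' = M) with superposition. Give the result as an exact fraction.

θ(48/5) = 2837009/500000000 rad

Load 1 — triangular load w₀=-9 kN/m (0→w₀ over full span):
  θ_1 = -w₀(7L⁴-30L²x²+15x⁴)/(360LEI) = -(-9)·(7·12⁴-30·12²·(48/5)²+15·(48/5)⁴)/(360·12·100000) = -20439/7812500 rad
Load 2 — uniform load w=14 kN/m over full span:
  θ_2 = -w(L³-6Lx²+4x³)/(24EI) = -14·(12³-6·12·(48/5)²+4·(48/5)³)/(24·100000) = 6237/781250 rad
Load 3 — applied couple M₀=19 kN·m at a=9 m (b=L-a=3):
  θ_3 = (M₀x²/(2L)-M₀(x-a)+C₁)/EI  [x>a] with C₁=M₀(3b²-L²)/(6L)=-247/8 = (19·(48/5)²/(2·12)-19·((48/5)-9)+(-247/8))/100000 = 6137/20000000 rad
Superposition: θ = Σ θ_i = 2837009/500000000 rad ≈ 0.005674 rad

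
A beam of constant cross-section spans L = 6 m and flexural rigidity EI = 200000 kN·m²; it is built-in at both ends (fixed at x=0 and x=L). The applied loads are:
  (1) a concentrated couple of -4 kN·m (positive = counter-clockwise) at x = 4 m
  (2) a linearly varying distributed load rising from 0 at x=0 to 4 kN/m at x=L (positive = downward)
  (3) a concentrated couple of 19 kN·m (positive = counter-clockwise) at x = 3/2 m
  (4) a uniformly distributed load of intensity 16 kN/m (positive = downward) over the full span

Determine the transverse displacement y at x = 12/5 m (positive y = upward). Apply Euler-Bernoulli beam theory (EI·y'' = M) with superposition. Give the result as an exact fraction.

y(12/5) = -5396671/25000000000 m

Load 1 — applied couple M₀=-4 kN·m at a=4 m (b=L-a=2):
  y_1 = (R_Ax³/6 - M_Ax²/2)/EI  [x≤a] with R_A=-8/9, M_A=-4/3 = ((-8/9)·(12/5)³/6 - (-4/3)·(12/5)²/2)/200000 = 7/781250 m
Load 2 — triangular load w₀=4 kN/m (0→w₀ over full span):
  y_2 = -w₀x²(L-x)²(x+2L)/(120LEI) = -4·(12/5)²·(6-(12/5))²·((12/5)+2·6)/(120·6·200000) = -1458/48828125 m
Load 3 — applied couple M₀=19 kN·m at a=3/2 m (b=L-a=9/2):
  y_3 = (R_Ax³/6 - M_Ax²/2 - M₀(x-a)²/2)/EI  [x>a] with R_A=57/16, M_A=-57/16 = ((57/16)·(12/5)³/6 - (-57/16)·(12/5)²/2 - 19·((12/5)-(3/2))²/2)/200000 = 10773/200000000 m
Load 4 — uniform load w=16 kN/m over full span:
  y_4 = -wx²(L-x)²/(24EI) = -16·(12/5)²·(6-(12/5))²/(24·200000) = -486/1953125 m
Superposition: y = Σ y_i = -5396671/25000000000 m ≈ -0.000216 m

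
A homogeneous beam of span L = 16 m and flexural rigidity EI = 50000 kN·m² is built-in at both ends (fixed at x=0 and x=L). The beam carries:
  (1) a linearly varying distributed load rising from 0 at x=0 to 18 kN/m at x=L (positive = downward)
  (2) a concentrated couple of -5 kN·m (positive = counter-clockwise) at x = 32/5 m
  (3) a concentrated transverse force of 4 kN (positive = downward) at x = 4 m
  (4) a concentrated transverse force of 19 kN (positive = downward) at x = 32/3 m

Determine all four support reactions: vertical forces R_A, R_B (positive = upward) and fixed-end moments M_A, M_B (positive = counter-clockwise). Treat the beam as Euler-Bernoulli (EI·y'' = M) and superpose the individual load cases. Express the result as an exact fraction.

Load 1 — triangular load w₀=18 kN/m (0→w₀ over full span):
  R_A = 3w₀L/20 = 3·18·16/20 = 216/5 kN
  M_A = w₀L²/30 = 18·16²/30 = 768/5 kN·m
  R_B = 7w₀L/20 = 7·18·16/20 = 504/5 kN
  M_B = -w₀L²/20 = -18·16²/20 = -1152/5 kN·m
Load 2 — applied couple M₀=-5 kN·m at a=32/5 m (b=L-a=48/5):
  R_A = 6M₀ab/L³ = 6·(-5)·(32/5)·(48/5)/16³ = -9/20 kN
  M_A = M₀b(2a-b)/L² = (-5)·(48/5)·(2·(32/5)-(48/5))/16² = -3/5 kN·m
  R_B = -6M₀ab/L³ = -6·(-5)·(32/5)·(48/5)/16³ = 9/20 kN
  M_B = M₀a(2b-a)/L² = (-5)·(32/5)·(2·(48/5)-(32/5))/16² = -8/5 kN·m
Load 3 — point force P=4 kN at a=4 m (b=L-a=12):
  R_A = Pb²(3a+b)/L³ = 4·12²·(3·4+12)/16³ = 27/8 kN
  M_A = Pab²/L² = 4·4·12²/16² = 9 kN·m
  R_B = Pa²(a+3b)/L³ = 4·4²·(4+3·12)/16³ = 5/8 kN
  M_B = -Pa²b/L² = -4·4²·12/16² = -3 kN·m
Load 4 — point force P=19 kN at a=32/3 m (b=L-a=16/3):
  R_A = Pb²(3a+b)/L³ = 19·(16/3)²·(3·(32/3)+(16/3))/16³ = 133/27 kN
  M_A = Pab²/L² = 19·(32/3)·(16/3)²/16² = 608/27 kN·m
  R_B = Pa²(a+3b)/L³ = 19·(32/3)²·((32/3)+3·(16/3))/16³ = 380/27 kN
  M_B = -Pa²b/L² = -19·(32/3)²·(16/3)/16² = -1216/27 kN·m
Superposition: R_A = 11027/216 kN, M_A = 4982/27 kN·m, R_B = 25045/216 kN, M_B = -7561/27 kN·m

R_A = 11027/216 kN, M_A = 4982/27 kN·m, R_B = 25045/216 kN, M_B = -7561/27 kN·m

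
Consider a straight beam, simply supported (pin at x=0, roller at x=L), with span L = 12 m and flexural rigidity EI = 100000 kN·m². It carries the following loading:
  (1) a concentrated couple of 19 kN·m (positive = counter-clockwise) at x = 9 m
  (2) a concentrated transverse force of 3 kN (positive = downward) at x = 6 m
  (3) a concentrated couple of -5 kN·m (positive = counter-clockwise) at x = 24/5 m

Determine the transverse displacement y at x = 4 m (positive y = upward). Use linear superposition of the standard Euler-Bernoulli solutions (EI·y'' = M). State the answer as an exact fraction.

y(4) = -18563/9000000 m

Load 1 — applied couple M₀=19 kN·m at a=9 m (b=L-a=3):
  y_1 = (M₀x³/(6L)+C₁x)/EI  [x≤a] with C₁=M₀(3b²-L²)/(6L)=-247/8 = (19·4³/(6·12)+(-247/8)·4)/100000 = -1919/1800000 m
Load 2 — point force P=3 kN at a=6 m (b=L-a=6):
  y_2 = -Pbx(L²-b²-x²)/(6LEI)  [x≤a] = -3·6·4·(12²-6²-4²)/(6·12·100000) = -23/25000 m
Load 3 — applied couple M₀=-5 kN·m at a=24/5 m (b=L-a=36/5):
  y_3 = (M₀x³/(6L)+C₁x)/EI  [x≤a] with C₁=M₀(3b²-L²)/(6L)=-4/5 = ((-5)·4³/(6·12)+(-4/5)·4)/100000 = -43/562500 m
Superposition: y = Σ y_i = -18563/9000000 m ≈ -0.002063 m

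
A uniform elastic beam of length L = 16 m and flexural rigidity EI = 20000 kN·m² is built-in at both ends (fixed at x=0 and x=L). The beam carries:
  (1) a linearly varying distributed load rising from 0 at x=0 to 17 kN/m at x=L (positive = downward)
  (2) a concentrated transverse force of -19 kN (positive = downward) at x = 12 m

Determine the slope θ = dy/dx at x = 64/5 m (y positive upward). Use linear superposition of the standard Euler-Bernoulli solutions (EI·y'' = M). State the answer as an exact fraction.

Load 1 — triangular load w₀=17 kN/m (0→w₀ over full span):
  θ_1 = -w₀(2x(L-x)(L-2x)(x+2L)+x²(L-x)²)/(120LEI) = -17·(2·(64/5)·(16-(64/5))·(16-2·(64/5))·((64/5)+2·16)+(64/5)²·(16-(64/5))²)/(120·16·20000) = 17408/1171875 rad
Load 2 — point force P=-19 kN at a=12 m (b=L-a=4):
  θ_2 = Pa²(L-x)(2bL-(3b+a)(L-x))/(2L³EI)  [x>a] = (-19)·12²·(16-(64/5))·(2·4·16-(3·4+12)·(16-(64/5)))/(2·16³·20000) = -171/62500 rad
Superposition: θ = Σ θ_i = 56807/4687500 rad ≈ 0.012119 rad

θ(64/5) = 56807/4687500 rad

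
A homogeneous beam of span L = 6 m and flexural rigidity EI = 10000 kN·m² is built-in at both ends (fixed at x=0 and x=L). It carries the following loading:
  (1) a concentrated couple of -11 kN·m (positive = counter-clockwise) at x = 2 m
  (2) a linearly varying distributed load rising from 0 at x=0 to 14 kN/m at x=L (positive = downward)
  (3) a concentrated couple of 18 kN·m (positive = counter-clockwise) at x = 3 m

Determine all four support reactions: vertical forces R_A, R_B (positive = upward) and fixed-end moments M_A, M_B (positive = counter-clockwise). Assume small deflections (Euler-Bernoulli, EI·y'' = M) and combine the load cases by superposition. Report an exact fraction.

Load 1 — applied couple M₀=-11 kN·m at a=2 m (b=L-a=4):
  R_A = 6M₀ab/L³ = 6·(-11)·2·4/6³ = -22/9 kN
  M_A = M₀b(2a-b)/L² = (-11)·4·(2·2-4)/6² = 0 kN·m
  R_B = -6M₀ab/L³ = -6·(-11)·2·4/6³ = 22/9 kN
  M_B = M₀a(2b-a)/L² = (-11)·2·(2·4-2)/6² = -11/3 kN·m
Load 2 — triangular load w₀=14 kN/m (0→w₀ over full span):
  R_A = 3w₀L/20 = 3·14·6/20 = 63/5 kN
  M_A = w₀L²/30 = 14·6²/30 = 84/5 kN·m
  R_B = 7w₀L/20 = 7·14·6/20 = 147/5 kN
  M_B = -w₀L²/20 = -14·6²/20 = -126/5 kN·m
Load 3 — applied couple M₀=18 kN·m at a=3 m (b=L-a=3):
  R_A = 6M₀ab/L³ = 6·18·3·3/6³ = 9/2 kN
  M_A = M₀b(2a-b)/L² = 18·3·(2·3-3)/6² = 9/2 kN·m
  R_B = -6M₀ab/L³ = -6·18·3·3/6³ = -9/2 kN
  M_B = M₀a(2b-a)/L² = 18·3·(2·3-3)/6² = 9/2 kN·m
Superposition: R_A = 1319/90 kN, M_A = 213/10 kN·m, R_B = 2461/90 kN, M_B = -731/30 kN·m

R_A = 1319/90 kN, M_A = 213/10 kN·m, R_B = 2461/90 kN, M_B = -731/30 kN·m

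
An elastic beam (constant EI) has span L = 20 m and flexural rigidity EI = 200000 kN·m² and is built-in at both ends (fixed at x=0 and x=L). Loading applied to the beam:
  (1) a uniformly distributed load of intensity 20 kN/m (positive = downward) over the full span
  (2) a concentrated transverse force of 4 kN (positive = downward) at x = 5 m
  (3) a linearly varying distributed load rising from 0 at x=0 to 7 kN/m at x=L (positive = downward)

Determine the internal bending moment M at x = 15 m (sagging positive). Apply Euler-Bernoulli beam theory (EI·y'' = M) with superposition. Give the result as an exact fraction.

Load 1 — uniform load w=20 kN/m over full span:
  M_1 = wLx/2 - wL²/12 - wx²/2 = 20·20·15/2 - 20·20²/12 - 20·15²/2 = 250/3 kN·m
Load 2 — point force P=4 kN at a=5 m (b=L-a=15):
  M_2 = Pa²(a+3b)(L-x)/L³ - Pa²b/L²  [x>a] = 4·5²·(5+3·15)·(20-15)/20³ - 4·5²·15/20² = -5/8 kN·m
Load 3 — triangular load w₀=7 kN/m (0→w₀ over full span):
  M_3 = 3w₀Lx/20 - w₀L²/30 - w₀x³/(6L) = 3·7·20·15/20 - 7·20²/30 - 7·15³/(6·20) = 595/24 kN·m
Superposition: M = Σ M_i = 215/2 kN·m ≈ 107.500000 kN·m

M(15) = 215/2 kN·m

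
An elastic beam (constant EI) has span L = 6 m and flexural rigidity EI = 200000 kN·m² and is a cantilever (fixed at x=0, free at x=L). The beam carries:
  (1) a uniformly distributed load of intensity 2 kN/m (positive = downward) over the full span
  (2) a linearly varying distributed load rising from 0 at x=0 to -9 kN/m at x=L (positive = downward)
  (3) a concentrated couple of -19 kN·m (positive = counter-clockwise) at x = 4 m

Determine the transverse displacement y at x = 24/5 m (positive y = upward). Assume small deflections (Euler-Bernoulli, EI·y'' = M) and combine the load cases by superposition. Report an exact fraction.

y(24/5) = 640183/390625000 m

Load 1 — uniform load w=2 kN/m over full span:
  y_1 = -wx²(x²-4Lx+6L²)/(24EI) = -2·(24/5)²·((24/5)²-4·6·(24/5)+6·6²)/(24·200000) = -2322/1953125 m
Load 2 — triangular load w₀=-9 kN/m (0→w₀ over full span):
  y_2 = (w₀Lx³/12-w₀L²x²/6-w₀x⁵/(120L))/EI = ((-9)·6·(24/5)³/12-(-9)·6²·(24/5)²/6-(-9)·(24/5)⁵/(120·6))/200000 = 190026/48828125 m
Load 3 — applied couple M₀=-19 kN·m at a=4 m (b=L-a=2):
  y_3 = M₀a(2x-a)/(2EI)  [x>a] = (-19)·4·(2·(24/5)-4)/(2·200000) = -133/125000 m
Superposition: y = Σ y_i = 640183/390625000 m ≈ 0.001639 m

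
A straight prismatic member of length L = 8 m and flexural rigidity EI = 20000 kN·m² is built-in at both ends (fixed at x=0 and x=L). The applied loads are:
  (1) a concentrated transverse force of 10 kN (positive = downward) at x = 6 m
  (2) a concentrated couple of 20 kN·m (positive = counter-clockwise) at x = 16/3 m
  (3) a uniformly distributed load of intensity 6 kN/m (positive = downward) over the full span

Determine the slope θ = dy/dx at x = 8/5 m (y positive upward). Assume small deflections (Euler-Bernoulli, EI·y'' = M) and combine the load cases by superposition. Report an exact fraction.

θ(8/5) = -1093/625000 rad

Load 1 — point force P=10 kN at a=6 m (b=L-a=2):
  θ_1 = -Pb²x(2aL-(3a+b)x)/(2L³EI)  [x≤a] = -10·2²·(8/5)·(2·6·8-(3·6+2)·(8/5))/(2·8³·20000) = -1/5000 rad
Load 2 — applied couple M₀=20 kN·m at a=16/3 m (b=L-a=8/3):
  θ_2 = (R_Ax²/2 - M_Ax)/EI  [x≤a] with R_A=10/3, M_A=20/3 = ((10/3)·(8/5)²/2 - (20/3)·(8/5))/20000 = -1/3125 rad
Load 3 — uniform load w=6 kN/m over full span:
  θ_3 = -wx(L-x)(L-2x)/(12EI) = -6·(8/5)·(8-(8/5))·(8-2·(8/5))/(12·20000) = -96/78125 rad
Superposition: θ = Σ θ_i = -1093/625000 rad ≈ -0.001749 rad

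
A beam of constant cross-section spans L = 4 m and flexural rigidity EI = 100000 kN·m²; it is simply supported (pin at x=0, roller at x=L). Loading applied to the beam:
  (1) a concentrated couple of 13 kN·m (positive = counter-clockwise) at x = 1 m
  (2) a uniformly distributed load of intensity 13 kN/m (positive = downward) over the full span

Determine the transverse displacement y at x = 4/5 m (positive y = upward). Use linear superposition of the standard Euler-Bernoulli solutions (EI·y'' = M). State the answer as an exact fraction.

Load 1 — applied couple M₀=13 kN·m at a=1 m (b=L-a=3):
  y_1 = (M₀x³/(6L)+C₁x)/EI  [x≤a] with C₁=M₀(3b²-L²)/(6L)=143/24 = (13·(4/5)³/(6·4)+(143/24)·(4/5))/100000 = 1261/25000000 m
Load 2 — uniform load w=13 kN/m over full span:
  y_2 = -wx(L³-2Lx²+x³)/(24EI) = -13·(4/5)·(4³-2·4·(4/5)²+(4/5)³)/(24·100000) = -1508/5859375 m
Superposition: y = Σ y_i = -77597/375000000 m ≈ -0.000207 m

y(4/5) = -77597/375000000 m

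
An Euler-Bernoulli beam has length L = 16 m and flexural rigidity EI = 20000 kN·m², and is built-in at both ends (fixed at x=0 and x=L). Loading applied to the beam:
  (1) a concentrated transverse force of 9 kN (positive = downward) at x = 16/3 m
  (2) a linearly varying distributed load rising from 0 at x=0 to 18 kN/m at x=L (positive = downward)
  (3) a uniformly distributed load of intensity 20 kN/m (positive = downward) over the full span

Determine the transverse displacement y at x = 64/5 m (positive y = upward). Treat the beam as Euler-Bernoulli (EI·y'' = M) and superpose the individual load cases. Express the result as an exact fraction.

Load 1 — point force P=9 kN at a=16/3 m (b=L-a=32/3):
  y_1 = -Pa²(L-x)²(3bL-(3b+a)(L-x))/(6L³EI)  [x>a] = -9·(16/3)²·(16-(64/5))²·(3·(32/3)·16-(3·(32/3)+(16/3))·(16-(64/5)))/(6·16³·20000) = -1472/703125 m
Load 2 — triangular load w₀=18 kN/m (0→w₀ over full span):
  y_2 = -w₀x²(L-x)²(x+2L)/(120LEI) = -18·(64/5)²·(16-(64/5))²·((64/5)+2·16)/(120·16·20000) = -344064/9765625 m
Load 3 — uniform load w=20 kN/m over full span:
  y_3 = -wx²(L-x)²/(24EI) = -20·(64/5)²·(16-(64/5))²/(24·20000) = -16384/234375 m
Superposition: y = Σ y_i = -9424576/87890625 m ≈ -0.107231 m

y(64/5) = -9424576/87890625 m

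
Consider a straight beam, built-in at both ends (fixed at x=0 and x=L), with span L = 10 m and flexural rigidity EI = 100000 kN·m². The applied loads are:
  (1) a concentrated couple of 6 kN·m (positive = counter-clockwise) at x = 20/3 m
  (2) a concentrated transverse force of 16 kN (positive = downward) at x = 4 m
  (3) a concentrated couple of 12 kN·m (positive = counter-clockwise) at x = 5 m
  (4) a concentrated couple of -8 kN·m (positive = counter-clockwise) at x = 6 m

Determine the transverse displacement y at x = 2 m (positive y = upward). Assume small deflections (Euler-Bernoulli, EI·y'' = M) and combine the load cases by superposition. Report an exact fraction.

Load 1 — applied couple M₀=6 kN·m at a=20/3 m (b=L-a=10/3):
  y_1 = (R_Ax³/6 - M_Ax²/2)/EI  [x≤a] with R_A=4/5, M_A=2 = ((4/5)·2³/6 - 2·2²/2)/100000 = -11/375000 m
Load 2 — point force P=16 kN at a=4 m (b=L-a=6):
  y_2 = -Pb²x²(3aL-(3a+b)x)/(6L³EI)  [x≤a] = -16·6²·2²·(3·4·10-(3·4+6)·2)/(6·10³·100000) = -126/390625 m
Load 3 — applied couple M₀=12 kN·m at a=5 m (b=L-a=5):
  y_3 = (R_Ax³/6 - M_Ax²/2)/EI  [x≤a] with R_A=9/5, M_A=3 = ((9/5)·2³/6 - 3·2²/2)/100000 = -9/250000 m
Load 4 — applied couple M₀=-8 kN·m at a=6 m (b=L-a=4):
  y_4 = (R_Ax³/6 - M_Ax²/2)/EI  [x≤a] with R_A=-144/125, M_A=-64/25 = ((-144/125)·2³/6 - (-64/25)·2²/2)/100000 = 14/390625 m
Superposition: y = Σ y_i = -6601/18750000 m ≈ -0.000352 m

y(2) = -6601/18750000 m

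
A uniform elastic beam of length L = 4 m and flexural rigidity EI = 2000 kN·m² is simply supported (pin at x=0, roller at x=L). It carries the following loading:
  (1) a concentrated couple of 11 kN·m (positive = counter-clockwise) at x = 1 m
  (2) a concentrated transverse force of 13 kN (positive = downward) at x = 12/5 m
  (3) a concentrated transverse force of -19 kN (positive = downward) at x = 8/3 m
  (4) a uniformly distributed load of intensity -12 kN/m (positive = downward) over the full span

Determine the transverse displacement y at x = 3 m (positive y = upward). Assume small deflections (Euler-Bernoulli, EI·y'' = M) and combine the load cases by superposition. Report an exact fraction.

y(3) = 782507/40500000 m

Load 1 — applied couple M₀=11 kN·m at a=1 m (b=L-a=3):
  y_1 = (M₀x³/(6L)-M₀(x-a)²/2+C₁x)/EI  [x>a] with C₁=M₀(3b²-L²)/(6L)=121/24 = (11·3³/(6·4)-11·(3-1)²/2+(121/24)·3)/2000 = 11/4000 m
Load 2 — point force P=13 kN at a=12/5 m (b=L-a=8/5):
  y_2 = -Pa(L-x)(2Lx-a²-x²)/(6LEI)  [x>a] = -13·(12/5)·(4-3)·(2·4·3-(12/5)²-3²)/(6·4·2000) = -3003/500000 m
Load 3 — point force P=-19 kN at a=8/3 m (b=L-a=4/3):
  y_3 = -Pa(L-x)(2Lx-a²-x²)/(6LEI)  [x>a] = -(-19)·(8/3)·(4-3)·(2·4·3-(8/3)²-3²)/(6·4·2000) = 1349/162000 m
Load 4 — uniform load w=-12 kN/m over full span:
  y_4 = -wx(L³-2Lx²+x³)/(24EI) = -(-12)·3·(4³-2·4·3²+3³)/(24·2000) = 57/4000 m
Superposition: y = Σ y_i = 782507/40500000 m ≈ 0.019321 m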